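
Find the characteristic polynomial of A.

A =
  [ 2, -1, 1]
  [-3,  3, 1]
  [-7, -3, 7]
x^3 - 12*x^2 + 48*x - 64

Expanding det(x·I − A) (e.g. by cofactor expansion or by noting that A is similar to its Jordan form J, which has the same characteristic polynomial as A) gives
  χ_A(x) = x^3 - 12*x^2 + 48*x - 64
which factors as (x - 4)^3. The eigenvalues (with algebraic multiplicities) are λ = 4 with multiplicity 3.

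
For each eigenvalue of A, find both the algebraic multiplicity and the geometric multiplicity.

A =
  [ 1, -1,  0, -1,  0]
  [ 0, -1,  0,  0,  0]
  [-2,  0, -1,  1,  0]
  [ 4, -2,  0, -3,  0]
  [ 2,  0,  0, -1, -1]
λ = -1: alg = 5, geom = 3

Step 1 — factor the characteristic polynomial to read off the algebraic multiplicities:
  χ_A(x) = (x + 1)^5

Step 2 — compute geometric multiplicities via the rank-nullity identity g(λ) = n − rank(A − λI):
  rank(A − (-1)·I) = 2, so dim ker(A − (-1)·I) = n − 2 = 3

Summary:
  λ = -1: algebraic multiplicity = 5, geometric multiplicity = 3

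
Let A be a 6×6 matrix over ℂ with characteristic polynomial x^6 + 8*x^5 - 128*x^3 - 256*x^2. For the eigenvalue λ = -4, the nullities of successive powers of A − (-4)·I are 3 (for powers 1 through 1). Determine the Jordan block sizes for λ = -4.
Block sizes for λ = -4: [1, 1, 1]

From the dimensions of kernels of powers, the number of Jordan blocks of size at least j is d_j − d_{j−1} where d_j = dim ker(N^j) (with d_0 = 0). Computing the differences gives [3].
The number of blocks of size exactly k is (#blocks of size ≥ k) − (#blocks of size ≥ k + 1), so the partition is: 3 block(s) of size 1.
In nonincreasing order the block sizes are [1, 1, 1].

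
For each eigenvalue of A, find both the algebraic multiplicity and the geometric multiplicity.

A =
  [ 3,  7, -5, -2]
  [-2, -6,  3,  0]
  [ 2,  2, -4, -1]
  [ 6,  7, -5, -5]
λ = -3: alg = 4, geom = 2

Step 1 — factor the characteristic polynomial to read off the algebraic multiplicities:
  χ_A(x) = (x + 3)^4

Step 2 — compute geometric multiplicities via the rank-nullity identity g(λ) = n − rank(A − λI):
  rank(A − (-3)·I) = 2, so dim ker(A − (-3)·I) = n − 2 = 2

Summary:
  λ = -3: algebraic multiplicity = 4, geometric multiplicity = 2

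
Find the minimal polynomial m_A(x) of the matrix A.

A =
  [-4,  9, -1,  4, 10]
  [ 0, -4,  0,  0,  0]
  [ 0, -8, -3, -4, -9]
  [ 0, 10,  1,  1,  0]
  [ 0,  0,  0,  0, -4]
x^4 + 10*x^3 + 33*x^2 + 40*x + 16

The characteristic polynomial is χ_A(x) = (x + 1)^2*(x + 4)^3, so the eigenvalues are known. The minimal polynomial is
  m_A(x) = Π_λ (x − λ)^{k_λ}
where k_λ is the size of the *largest* Jordan block for λ (equivalently, the smallest k with (A − λI)^k v = 0 for every generalised eigenvector v of λ).

  λ = -4: largest Jordan block has size 2, contributing (x + 4)^2
  λ = -1: largest Jordan block has size 2, contributing (x + 1)^2

So m_A(x) = (x + 1)^2*(x + 4)^2 = x^4 + 10*x^3 + 33*x^2 + 40*x + 16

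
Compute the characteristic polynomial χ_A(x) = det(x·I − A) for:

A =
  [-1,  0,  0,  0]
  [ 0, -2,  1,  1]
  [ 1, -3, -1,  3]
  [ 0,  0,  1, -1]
x^4 + 5*x^3 + 9*x^2 + 7*x + 2

Expanding det(x·I − A) (e.g. by cofactor expansion or by noting that A is similar to its Jordan form J, which has the same characteristic polynomial as A) gives
  χ_A(x) = x^4 + 5*x^3 + 9*x^2 + 7*x + 2
which factors as (x + 1)^3*(x + 2). The eigenvalues (with algebraic multiplicities) are λ = -2 with multiplicity 1, λ = -1 with multiplicity 3.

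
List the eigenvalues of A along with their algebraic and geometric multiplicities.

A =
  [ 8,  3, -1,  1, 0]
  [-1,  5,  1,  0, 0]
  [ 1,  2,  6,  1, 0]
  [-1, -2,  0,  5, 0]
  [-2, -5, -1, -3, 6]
λ = 6: alg = 5, geom = 3

Step 1 — factor the characteristic polynomial to read off the algebraic multiplicities:
  χ_A(x) = (x - 6)^5

Step 2 — compute geometric multiplicities via the rank-nullity identity g(λ) = n − rank(A − λI):
  rank(A − (6)·I) = 2, so dim ker(A − (6)·I) = n − 2 = 3

Summary:
  λ = 6: algebraic multiplicity = 5, geometric multiplicity = 3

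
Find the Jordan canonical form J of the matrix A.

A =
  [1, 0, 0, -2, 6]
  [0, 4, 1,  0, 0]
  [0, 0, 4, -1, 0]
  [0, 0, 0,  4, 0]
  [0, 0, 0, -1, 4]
J_1(1) ⊕ J_3(4) ⊕ J_1(4)

The characteristic polynomial is
  det(x·I − A) = x^5 - 17*x^4 + 112*x^3 - 352*x^2 + 512*x - 256 = (x - 4)^4*(x - 1)

Eigenvalues and multiplicities (the geometric multiplicity of λ is n − rank(A − λI), which equals the number of Jordan blocks for λ):
  λ = 1: algebraic multiplicity = 1, geometric multiplicity = 1
  λ = 4: algebraic multiplicity = 4, geometric multiplicity = 2

Determining the block sizes for each eigenvalue:
  λ = 1: one block (gm = 1), so the single block has size am = 1 → block sizes [1]
  λ = 4: with am = 4 and gm = 2, the partition is not yet determined (e.g. several partitions of 4 into 2 parts exist). Let N = A − (4)·I. Computing rank(N^1) = 3, rank(N^2) = 2, rank(N^3) = 1; the number of blocks of size ≥ j is rank(N^{j−1}) − rank(N^j), giving [2, 1, 1]. So we have 1 block(s) of size 3, 1 block(s) of size 1 → block sizes [3, 1]

Assembling the blocks gives a Jordan form
J =
  [1, 0, 0, 0, 0]
  [0, 4, 1, 0, 0]
  [0, 0, 4, 1, 0]
  [0, 0, 0, 4, 0]
  [0, 0, 0, 0, 4]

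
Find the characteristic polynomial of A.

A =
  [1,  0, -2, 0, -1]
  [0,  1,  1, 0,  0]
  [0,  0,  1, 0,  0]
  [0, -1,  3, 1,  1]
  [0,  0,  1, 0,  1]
x^5 - 5*x^4 + 10*x^3 - 10*x^2 + 5*x - 1

Expanding det(x·I − A) (e.g. by cofactor expansion or by noting that A is similar to its Jordan form J, which has the same characteristic polynomial as A) gives
  χ_A(x) = x^5 - 5*x^4 + 10*x^3 - 10*x^2 + 5*x - 1
which factors as (x - 1)^5. The eigenvalues (with algebraic multiplicities) are λ = 1 with multiplicity 5.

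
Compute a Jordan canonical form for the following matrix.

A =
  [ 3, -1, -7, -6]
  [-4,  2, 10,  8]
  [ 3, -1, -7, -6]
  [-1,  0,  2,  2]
J_3(0) ⊕ J_1(0)

The characteristic polynomial is
  det(x·I − A) = x^4

Eigenvalues and multiplicities (the geometric multiplicity of λ is n − rank(A − λI), which equals the number of Jordan blocks for λ):
  λ = 0: algebraic multiplicity = 4, geometric multiplicity = 2

Determining the block sizes for each eigenvalue:
  λ = 0: with am = 4 and gm = 2, the partition is not yet determined (e.g. several partitions of 4 into 2 parts exist). Let N = A − (0)·I. Computing rank(N^1) = 2, rank(N^2) = 1, rank(N^3) = 0; the number of blocks of size ≥ j is rank(N^{j−1}) − rank(N^j), giving [2, 1, 1]. So we have 1 block(s) of size 3, 1 block(s) of size 1 → block sizes [3, 1]

Assembling the blocks gives a Jordan form
J =
  [0, 1, 0, 0]
  [0, 0, 1, 0]
  [0, 0, 0, 0]
  [0, 0, 0, 0]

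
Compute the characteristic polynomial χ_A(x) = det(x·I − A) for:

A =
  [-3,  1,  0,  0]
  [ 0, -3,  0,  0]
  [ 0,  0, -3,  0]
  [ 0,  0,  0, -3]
x^4 + 12*x^3 + 54*x^2 + 108*x + 81

Expanding det(x·I − A) (e.g. by cofactor expansion or by noting that A is similar to its Jordan form J, which has the same characteristic polynomial as A) gives
  χ_A(x) = x^4 + 12*x^3 + 54*x^2 + 108*x + 81
which factors as (x + 3)^4. The eigenvalues (with algebraic multiplicities) are λ = -3 with multiplicity 4.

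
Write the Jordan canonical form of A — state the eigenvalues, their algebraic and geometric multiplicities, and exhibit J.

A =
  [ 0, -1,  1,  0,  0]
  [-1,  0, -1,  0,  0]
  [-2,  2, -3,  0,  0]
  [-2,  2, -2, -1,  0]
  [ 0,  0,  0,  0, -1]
J_2(-1) ⊕ J_1(-1) ⊕ J_1(-1) ⊕ J_1(-1)

The characteristic polynomial is
  det(x·I − A) = x^5 + 5*x^4 + 10*x^3 + 10*x^2 + 5*x + 1 = (x + 1)^5

Eigenvalues and multiplicities (the geometric multiplicity of λ is n − rank(A − λI), which equals the number of Jordan blocks for λ):
  λ = -1: algebraic multiplicity = 5, geometric multiplicity = 4

Determining the block sizes for each eigenvalue:
  λ = -1: 4 blocks summing to 5 forces exactly one block of size 2 and the rest size 1 → block sizes [2, 1, 1, 1]

Assembling the blocks gives a Jordan form
J =
  [-1,  1,  0,  0,  0]
  [ 0, -1,  0,  0,  0]
  [ 0,  0, -1,  0,  0]
  [ 0,  0,  0, -1,  0]
  [ 0,  0,  0,  0, -1]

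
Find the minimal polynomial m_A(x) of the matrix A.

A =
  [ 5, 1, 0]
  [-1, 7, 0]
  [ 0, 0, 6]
x^2 - 12*x + 36

The characteristic polynomial is χ_A(x) = (x - 6)^3, so the eigenvalues are known. The minimal polynomial is
  m_A(x) = Π_λ (x − λ)^{k_λ}
where k_λ is the size of the *largest* Jordan block for λ (equivalently, the smallest k with (A − λI)^k v = 0 for every generalised eigenvector v of λ).

  λ = 6: largest Jordan block has size 2, contributing (x − 6)^2

So m_A(x) = (x - 6)^2 = x^2 - 12*x + 36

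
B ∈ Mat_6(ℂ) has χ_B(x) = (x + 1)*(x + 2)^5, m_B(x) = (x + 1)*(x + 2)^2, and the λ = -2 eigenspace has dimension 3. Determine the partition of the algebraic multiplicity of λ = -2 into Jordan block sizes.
Block sizes for λ = -2: [2, 2, 1]

Step 1 — from the characteristic polynomial, algebraic multiplicity of λ = -2 is 5. From dim ker(B − (-2)·I) = 3, there are exactly 3 Jordan blocks for λ = -2.
Step 2 — from the minimal polynomial, the factor (x + 2)^2 tells us the largest block for λ = -2 has size 2.
Step 3 — with total size 5, 3 blocks, and largest block 2, the block sizes (in nonincreasing order) are [2, 2, 1].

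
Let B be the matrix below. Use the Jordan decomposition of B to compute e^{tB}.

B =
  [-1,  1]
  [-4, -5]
e^{tB} =
  [2*t*exp(-3*t) + exp(-3*t), t*exp(-3*t)]
  [-4*t*exp(-3*t), -2*t*exp(-3*t) + exp(-3*t)]

Strategy: write B = P · J · P⁻¹ where J is a Jordan canonical form, so e^{tB} = P · e^{tJ} · P⁻¹, and e^{tJ} can be computed block-by-block.

B has Jordan form
J =
  [-3,  1]
  [ 0, -3]
(up to reordering of blocks).

Per-block formulas:
  For a 2×2 Jordan block J_2(-3): exp(t · J_2(-3)) = e^(-3t)·(I + t·N), where N is the 2×2 nilpotent shift.

After assembling e^{tJ} and conjugating by P, we get:

e^{tB} =
  [2*t*exp(-3*t) + exp(-3*t), t*exp(-3*t)]
  [-4*t*exp(-3*t), -2*t*exp(-3*t) + exp(-3*t)]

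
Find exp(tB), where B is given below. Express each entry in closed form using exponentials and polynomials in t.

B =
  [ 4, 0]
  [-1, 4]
e^{tB} =
  [exp(4*t), 0]
  [-t*exp(4*t), exp(4*t)]

Strategy: write B = P · J · P⁻¹ where J is a Jordan canonical form, so e^{tB} = P · e^{tJ} · P⁻¹, and e^{tJ} can be computed block-by-block.

B has Jordan form
J =
  [4, 1]
  [0, 4]
(up to reordering of blocks).

Per-block formulas:
  For a 2×2 Jordan block J_2(4): exp(t · J_2(4)) = e^(4t)·(I + t·N), where N is the 2×2 nilpotent shift.

After assembling e^{tJ} and conjugating by P, we get:

e^{tB} =
  [exp(4*t), 0]
  [-t*exp(4*t), exp(4*t)]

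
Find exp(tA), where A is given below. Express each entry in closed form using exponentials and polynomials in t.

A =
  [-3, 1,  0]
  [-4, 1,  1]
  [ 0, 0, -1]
e^{tA} =
  [-2*t*exp(-t) + exp(-t), t*exp(-t), t^2*exp(-t)/2]
  [-4*t*exp(-t), 2*t*exp(-t) + exp(-t), t^2*exp(-t) + t*exp(-t)]
  [0, 0, exp(-t)]

Strategy: write A = P · J · P⁻¹ where J is a Jordan canonical form, so e^{tA} = P · e^{tJ} · P⁻¹, and e^{tJ} can be computed block-by-block.

A has Jordan form
J =
  [-1,  1,  0]
  [ 0, -1,  1]
  [ 0,  0, -1]
(up to reordering of blocks).

Per-block formulas:
  For a 3×3 Jordan block J_3(-1): exp(t · J_3(-1)) = e^(-1t)·(I + t·N + (t^2/2)·N^2), where N is the 3×3 nilpotent shift.

After assembling e^{tJ} and conjugating by P, we get:

e^{tA} =
  [-2*t*exp(-t) + exp(-t), t*exp(-t), t^2*exp(-t)/2]
  [-4*t*exp(-t), 2*t*exp(-t) + exp(-t), t^2*exp(-t) + t*exp(-t)]
  [0, 0, exp(-t)]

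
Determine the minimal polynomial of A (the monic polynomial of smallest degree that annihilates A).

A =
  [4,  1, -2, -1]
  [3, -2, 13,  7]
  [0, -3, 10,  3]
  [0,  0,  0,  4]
x^3 - 12*x^2 + 48*x - 64

The characteristic polynomial is χ_A(x) = (x - 4)^4, so the eigenvalues are known. The minimal polynomial is
  m_A(x) = Π_λ (x − λ)^{k_λ}
where k_λ is the size of the *largest* Jordan block for λ (equivalently, the smallest k with (A − λI)^k v = 0 for every generalised eigenvector v of λ).

  λ = 4: largest Jordan block has size 3, contributing (x − 4)^3

So m_A(x) = (x - 4)^3 = x^3 - 12*x^2 + 48*x - 64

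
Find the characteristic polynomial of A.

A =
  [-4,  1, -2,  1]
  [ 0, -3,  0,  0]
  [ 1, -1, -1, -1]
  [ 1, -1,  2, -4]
x^4 + 12*x^3 + 54*x^2 + 108*x + 81

Expanding det(x·I − A) (e.g. by cofactor expansion or by noting that A is similar to its Jordan form J, which has the same characteristic polynomial as A) gives
  χ_A(x) = x^4 + 12*x^3 + 54*x^2 + 108*x + 81
which factors as (x + 3)^4. The eigenvalues (with algebraic multiplicities) are λ = -3 with multiplicity 4.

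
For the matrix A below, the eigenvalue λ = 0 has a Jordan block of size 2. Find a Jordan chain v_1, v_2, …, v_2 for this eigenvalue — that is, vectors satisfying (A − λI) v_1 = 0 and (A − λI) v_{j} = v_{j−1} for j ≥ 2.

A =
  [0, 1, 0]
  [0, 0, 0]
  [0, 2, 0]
A Jordan chain for λ = 0 of length 2:
v_1 = (1, 0, 2)ᵀ
v_2 = (0, 1, 0)ᵀ

Let N = A − (0)·I. We want v_2 with N^2 v_2 = 0 but N^1 v_2 ≠ 0; then v_{j-1} := N · v_j for j = 2, …, 2.

Pick v_2 = (0, 1, 0)ᵀ.
Then v_1 = N · v_2 = (1, 0, 2)ᵀ.

Sanity check: (A − (0)·I) v_1 = (0, 0, 0)ᵀ = 0. ✓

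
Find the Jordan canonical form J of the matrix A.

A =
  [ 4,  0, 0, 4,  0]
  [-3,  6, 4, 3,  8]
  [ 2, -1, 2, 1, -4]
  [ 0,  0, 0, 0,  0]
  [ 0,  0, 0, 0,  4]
J_1(0) ⊕ J_3(4) ⊕ J_1(4)

The characteristic polynomial is
  det(x·I − A) = x^5 - 16*x^4 + 96*x^3 - 256*x^2 + 256*x = x*(x - 4)^4

Eigenvalues and multiplicities (the geometric multiplicity of λ is n − rank(A − λI), which equals the number of Jordan blocks for λ):
  λ = 0: algebraic multiplicity = 1, geometric multiplicity = 1
  λ = 4: algebraic multiplicity = 4, geometric multiplicity = 2

Determining the block sizes for each eigenvalue:
  λ = 0: one block (gm = 1), so the single block has size am = 1 → block sizes [1]
  λ = 4: with am = 4 and gm = 2, the partition is not yet determined (e.g. several partitions of 4 into 2 parts exist). Let N = A − (4)·I. Computing rank(N^1) = 3, rank(N^2) = 2, rank(N^3) = 1; the number of blocks of size ≥ j is rank(N^{j−1}) − rank(N^j), giving [2, 1, 1]. So we have 1 block(s) of size 3, 1 block(s) of size 1 → block sizes [3, 1]

Assembling the blocks gives a Jordan form
J =
  [0, 0, 0, 0, 0]
  [0, 4, 1, 0, 0]
  [0, 0, 4, 1, 0]
  [0, 0, 0, 4, 0]
  [0, 0, 0, 0, 4]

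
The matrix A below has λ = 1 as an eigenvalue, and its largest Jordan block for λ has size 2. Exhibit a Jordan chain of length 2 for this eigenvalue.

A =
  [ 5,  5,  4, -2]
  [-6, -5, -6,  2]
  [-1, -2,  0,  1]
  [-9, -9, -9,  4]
A Jordan chain for λ = 1 of length 2:
v_1 = (4, -6, -1, -9)ᵀ
v_2 = (1, 0, 0, 0)ᵀ

Let N = A − (1)·I. We want v_2 with N^2 v_2 = 0 but N^1 v_2 ≠ 0; then v_{j-1} := N · v_j for j = 2, …, 2.

Pick v_2 = (1, 0, 0, 0)ᵀ.
Then v_1 = N · v_2 = (4, -6, -1, -9)ᵀ.

Sanity check: (A − (1)·I) v_1 = (0, 0, 0, 0)ᵀ = 0. ✓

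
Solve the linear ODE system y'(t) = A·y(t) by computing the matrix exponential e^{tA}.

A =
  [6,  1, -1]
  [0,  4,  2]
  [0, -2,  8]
e^{tA} =
  [exp(6*t), t*exp(6*t), -t*exp(6*t)]
  [0, -2*t*exp(6*t) + exp(6*t), 2*t*exp(6*t)]
  [0, -2*t*exp(6*t), 2*t*exp(6*t) + exp(6*t)]

Strategy: write A = P · J · P⁻¹ where J is a Jordan canonical form, so e^{tA} = P · e^{tJ} · P⁻¹, and e^{tJ} can be computed block-by-block.

A has Jordan form
J =
  [6, 1, 0]
  [0, 6, 0]
  [0, 0, 6]
(up to reordering of blocks).

Per-block formulas:
  For a 2×2 Jordan block J_2(6): exp(t · J_2(6)) = e^(6t)·(I + t·N), where N is the 2×2 nilpotent shift.
  For a 1×1 block at λ = 6: exp(t · [6]) = [e^(6t)].

After assembling e^{tJ} and conjugating by P, we get:

e^{tA} =
  [exp(6*t), t*exp(6*t), -t*exp(6*t)]
  [0, -2*t*exp(6*t) + exp(6*t), 2*t*exp(6*t)]
  [0, -2*t*exp(6*t), 2*t*exp(6*t) + exp(6*t)]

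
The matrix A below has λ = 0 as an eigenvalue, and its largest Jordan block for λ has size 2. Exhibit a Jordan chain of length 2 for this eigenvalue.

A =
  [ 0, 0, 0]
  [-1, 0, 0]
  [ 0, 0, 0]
A Jordan chain for λ = 0 of length 2:
v_1 = (0, -1, 0)ᵀ
v_2 = (1, 0, 0)ᵀ

Let N = A − (0)·I. We want v_2 with N^2 v_2 = 0 but N^1 v_2 ≠ 0; then v_{j-1} := N · v_j for j = 2, …, 2.

Pick v_2 = (1, 0, 0)ᵀ.
Then v_1 = N · v_2 = (0, -1, 0)ᵀ.

Sanity check: (A − (0)·I) v_1 = (0, 0, 0)ᵀ = 0. ✓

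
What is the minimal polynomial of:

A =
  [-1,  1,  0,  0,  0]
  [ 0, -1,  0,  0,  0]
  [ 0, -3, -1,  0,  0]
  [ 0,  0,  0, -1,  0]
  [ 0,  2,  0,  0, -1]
x^2 + 2*x + 1

The characteristic polynomial is χ_A(x) = (x + 1)^5, so the eigenvalues are known. The minimal polynomial is
  m_A(x) = Π_λ (x − λ)^{k_λ}
where k_λ is the size of the *largest* Jordan block for λ (equivalently, the smallest k with (A − λI)^k v = 0 for every generalised eigenvector v of λ).

  λ = -1: largest Jordan block has size 2, contributing (x + 1)^2

So m_A(x) = (x + 1)^2 = x^2 + 2*x + 1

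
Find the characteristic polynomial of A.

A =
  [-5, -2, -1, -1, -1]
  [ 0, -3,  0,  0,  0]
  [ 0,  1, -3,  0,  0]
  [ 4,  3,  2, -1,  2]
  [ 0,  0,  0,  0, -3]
x^5 + 15*x^4 + 90*x^3 + 270*x^2 + 405*x + 243

Expanding det(x·I − A) (e.g. by cofactor expansion or by noting that A is similar to its Jordan form J, which has the same characteristic polynomial as A) gives
  χ_A(x) = x^5 + 15*x^4 + 90*x^3 + 270*x^2 + 405*x + 243
which factors as (x + 3)^5. The eigenvalues (with algebraic multiplicities) are λ = -3 with multiplicity 5.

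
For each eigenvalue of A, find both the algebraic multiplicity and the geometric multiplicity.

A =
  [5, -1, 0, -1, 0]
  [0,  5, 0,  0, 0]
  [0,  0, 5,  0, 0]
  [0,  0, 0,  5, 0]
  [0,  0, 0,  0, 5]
λ = 5: alg = 5, geom = 4

Step 1 — factor the characteristic polynomial to read off the algebraic multiplicities:
  χ_A(x) = (x - 5)^5

Step 2 — compute geometric multiplicities via the rank-nullity identity g(λ) = n − rank(A − λI):
  rank(A − (5)·I) = 1, so dim ker(A − (5)·I) = n − 1 = 4

Summary:
  λ = 5: algebraic multiplicity = 5, geometric multiplicity = 4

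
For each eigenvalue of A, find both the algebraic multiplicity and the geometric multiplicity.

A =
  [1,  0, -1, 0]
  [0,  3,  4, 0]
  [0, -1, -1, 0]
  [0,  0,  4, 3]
λ = 1: alg = 3, geom = 1; λ = 3: alg = 1, geom = 1

Step 1 — factor the characteristic polynomial to read off the algebraic multiplicities:
  χ_A(x) = (x - 3)*(x - 1)^3

Step 2 — compute geometric multiplicities via the rank-nullity identity g(λ) = n − rank(A − λI):
  rank(A − (1)·I) = 3, so dim ker(A − (1)·I) = n − 3 = 1
  rank(A − (3)·I) = 3, so dim ker(A − (3)·I) = n − 3 = 1

Summary:
  λ = 1: algebraic multiplicity = 3, geometric multiplicity = 1
  λ = 3: algebraic multiplicity = 1, geometric multiplicity = 1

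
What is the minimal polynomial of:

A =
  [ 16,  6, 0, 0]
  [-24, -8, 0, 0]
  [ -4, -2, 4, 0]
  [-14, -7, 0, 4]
x^2 - 8*x + 16

The characteristic polynomial is χ_A(x) = (x - 4)^4, so the eigenvalues are known. The minimal polynomial is
  m_A(x) = Π_λ (x − λ)^{k_λ}
where k_λ is the size of the *largest* Jordan block for λ (equivalently, the smallest k with (A − λI)^k v = 0 for every generalised eigenvector v of λ).

  λ = 4: largest Jordan block has size 2, contributing (x − 4)^2

So m_A(x) = (x - 4)^2 = x^2 - 8*x + 16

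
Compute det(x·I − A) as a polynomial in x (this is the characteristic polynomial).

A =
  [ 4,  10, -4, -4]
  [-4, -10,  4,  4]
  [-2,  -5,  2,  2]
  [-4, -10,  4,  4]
x^4

Expanding det(x·I − A) (e.g. by cofactor expansion or by noting that A is similar to its Jordan form J, which has the same characteristic polynomial as A) gives
  χ_A(x) = x^4
which factors as x^4. The eigenvalues (with algebraic multiplicities) are λ = 0 with multiplicity 4.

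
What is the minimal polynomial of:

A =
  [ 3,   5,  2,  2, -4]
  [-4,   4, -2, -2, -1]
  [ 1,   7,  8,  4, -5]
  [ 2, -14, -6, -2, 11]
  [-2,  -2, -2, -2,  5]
x^3 - 10*x^2 + 33*x - 36

The characteristic polynomial is χ_A(x) = (x - 4)^3*(x - 3)^2, so the eigenvalues are known. The minimal polynomial is
  m_A(x) = Π_λ (x − λ)^{k_λ}
where k_λ is the size of the *largest* Jordan block for λ (equivalently, the smallest k with (A − λI)^k v = 0 for every generalised eigenvector v of λ).

  λ = 3: largest Jordan block has size 2, contributing (x − 3)^2
  λ = 4: largest Jordan block has size 1, contributing (x − 4)

So m_A(x) = (x - 4)*(x - 3)^2 = x^3 - 10*x^2 + 33*x - 36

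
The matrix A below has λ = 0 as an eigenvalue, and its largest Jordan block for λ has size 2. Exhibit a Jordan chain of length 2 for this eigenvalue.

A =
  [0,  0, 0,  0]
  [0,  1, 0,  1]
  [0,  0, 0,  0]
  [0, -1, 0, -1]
A Jordan chain for λ = 0 of length 2:
v_1 = (0, 1, 0, -1)ᵀ
v_2 = (0, 1, 0, 0)ᵀ

Let N = A − (0)·I. We want v_2 with N^2 v_2 = 0 but N^1 v_2 ≠ 0; then v_{j-1} := N · v_j for j = 2, …, 2.

Pick v_2 = (0, 1, 0, 0)ᵀ.
Then v_1 = N · v_2 = (0, 1, 0, -1)ᵀ.

Sanity check: (A − (0)·I) v_1 = (0, 0, 0, 0)ᵀ = 0. ✓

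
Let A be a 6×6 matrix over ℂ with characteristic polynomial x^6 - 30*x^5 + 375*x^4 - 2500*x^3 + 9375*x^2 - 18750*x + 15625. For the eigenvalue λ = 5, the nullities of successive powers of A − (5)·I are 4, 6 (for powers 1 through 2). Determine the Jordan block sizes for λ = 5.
Block sizes for λ = 5: [2, 2, 1, 1]

From the dimensions of kernels of powers, the number of Jordan blocks of size at least j is d_j − d_{j−1} where d_j = dim ker(N^j) (with d_0 = 0). Computing the differences gives [4, 2].
The number of blocks of size exactly k is (#blocks of size ≥ k) − (#blocks of size ≥ k + 1), so the partition is: 2 block(s) of size 1, 2 block(s) of size 2.
In nonincreasing order the block sizes are [2, 2, 1, 1].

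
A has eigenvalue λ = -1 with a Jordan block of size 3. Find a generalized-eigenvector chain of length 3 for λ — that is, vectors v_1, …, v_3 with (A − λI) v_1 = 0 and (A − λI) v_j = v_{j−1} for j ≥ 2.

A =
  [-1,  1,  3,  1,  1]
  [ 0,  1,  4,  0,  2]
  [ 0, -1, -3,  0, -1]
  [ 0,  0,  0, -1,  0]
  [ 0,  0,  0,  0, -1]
A Jordan chain for λ = -1 of length 3:
v_1 = (-1, 0, 0, 0, 0)ᵀ
v_2 = (1, 2, -1, 0, 0)ᵀ
v_3 = (0, 1, 0, 0, 0)ᵀ

Let N = A − (-1)·I. We want v_3 with N^3 v_3 = 0 but N^2 v_3 ≠ 0; then v_{j-1} := N · v_j for j = 3, …, 2.

Pick v_3 = (0, 1, 0, 0, 0)ᵀ.
Then v_2 = N · v_3 = (1, 2, -1, 0, 0)ᵀ.
Then v_1 = N · v_2 = (-1, 0, 0, 0, 0)ᵀ.

Sanity check: (A − (-1)·I) v_1 = (0, 0, 0, 0, 0)ᵀ = 0. ✓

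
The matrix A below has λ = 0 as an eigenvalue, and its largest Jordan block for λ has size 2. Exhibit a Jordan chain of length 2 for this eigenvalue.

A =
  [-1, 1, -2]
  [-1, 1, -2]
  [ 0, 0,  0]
A Jordan chain for λ = 0 of length 2:
v_1 = (-1, -1, 0)ᵀ
v_2 = (1, 0, 0)ᵀ

Let N = A − (0)·I. We want v_2 with N^2 v_2 = 0 but N^1 v_2 ≠ 0; then v_{j-1} := N · v_j for j = 2, …, 2.

Pick v_2 = (1, 0, 0)ᵀ.
Then v_1 = N · v_2 = (-1, -1, 0)ᵀ.

Sanity check: (A − (0)·I) v_1 = (0, 0, 0)ᵀ = 0. ✓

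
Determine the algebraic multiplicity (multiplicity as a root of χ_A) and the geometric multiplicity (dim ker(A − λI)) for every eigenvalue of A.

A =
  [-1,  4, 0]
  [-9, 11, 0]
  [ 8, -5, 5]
λ = 5: alg = 3, geom = 1

Step 1 — factor the characteristic polynomial to read off the algebraic multiplicities:
  χ_A(x) = (x - 5)^3

Step 2 — compute geometric multiplicities via the rank-nullity identity g(λ) = n − rank(A − λI):
  rank(A − (5)·I) = 2, so dim ker(A − (5)·I) = n − 2 = 1

Summary:
  λ = 5: algebraic multiplicity = 3, geometric multiplicity = 1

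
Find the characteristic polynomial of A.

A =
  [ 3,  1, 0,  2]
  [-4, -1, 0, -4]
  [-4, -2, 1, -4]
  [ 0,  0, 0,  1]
x^4 - 4*x^3 + 6*x^2 - 4*x + 1

Expanding det(x·I − A) (e.g. by cofactor expansion or by noting that A is similar to its Jordan form J, which has the same characteristic polynomial as A) gives
  χ_A(x) = x^4 - 4*x^3 + 6*x^2 - 4*x + 1
which factors as (x - 1)^4. The eigenvalues (with algebraic multiplicities) are λ = 1 with multiplicity 4.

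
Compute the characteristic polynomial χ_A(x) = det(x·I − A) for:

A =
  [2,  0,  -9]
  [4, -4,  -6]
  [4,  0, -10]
x^3 + 12*x^2 + 48*x + 64

Expanding det(x·I − A) (e.g. by cofactor expansion or by noting that A is similar to its Jordan form J, which has the same characteristic polynomial as A) gives
  χ_A(x) = x^3 + 12*x^2 + 48*x + 64
which factors as (x + 4)^3. The eigenvalues (with algebraic multiplicities) are λ = -4 with multiplicity 3.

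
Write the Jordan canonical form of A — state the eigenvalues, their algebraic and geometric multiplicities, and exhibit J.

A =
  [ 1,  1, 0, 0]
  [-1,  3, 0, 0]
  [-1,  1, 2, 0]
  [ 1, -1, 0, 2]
J_2(2) ⊕ J_1(2) ⊕ J_1(2)

The characteristic polynomial is
  det(x·I − A) = x^4 - 8*x^3 + 24*x^2 - 32*x + 16 = (x - 2)^4

Eigenvalues and multiplicities (the geometric multiplicity of λ is n − rank(A − λI), which equals the number of Jordan blocks for λ):
  λ = 2: algebraic multiplicity = 4, geometric multiplicity = 3

Determining the block sizes for each eigenvalue:
  λ = 2: 3 blocks summing to 4 forces exactly one block of size 2 and the rest size 1 → block sizes [2, 1, 1]

Assembling the blocks gives a Jordan form
J =
  [2, 1, 0, 0]
  [0, 2, 0, 0]
  [0, 0, 2, 0]
  [0, 0, 0, 2]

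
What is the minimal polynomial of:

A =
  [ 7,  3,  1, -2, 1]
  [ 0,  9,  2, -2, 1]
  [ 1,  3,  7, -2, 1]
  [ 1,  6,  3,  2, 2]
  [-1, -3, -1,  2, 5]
x^3 - 18*x^2 + 108*x - 216

The characteristic polynomial is χ_A(x) = (x - 6)^5, so the eigenvalues are known. The minimal polynomial is
  m_A(x) = Π_λ (x − λ)^{k_λ}
where k_λ is the size of the *largest* Jordan block for λ (equivalently, the smallest k with (A − λI)^k v = 0 for every generalised eigenvector v of λ).

  λ = 6: largest Jordan block has size 3, contributing (x − 6)^3

So m_A(x) = (x - 6)^3 = x^3 - 18*x^2 + 108*x - 216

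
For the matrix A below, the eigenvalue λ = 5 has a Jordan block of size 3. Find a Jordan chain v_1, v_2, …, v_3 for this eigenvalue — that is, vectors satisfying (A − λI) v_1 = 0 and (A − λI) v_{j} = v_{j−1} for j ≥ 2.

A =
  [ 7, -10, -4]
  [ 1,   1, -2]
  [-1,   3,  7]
A Jordan chain for λ = 5 of length 3:
v_1 = (-2, 0, -1)ᵀ
v_2 = (2, 1, -1)ᵀ
v_3 = (1, 0, 0)ᵀ

Let N = A − (5)·I. We want v_3 with N^3 v_3 = 0 but N^2 v_3 ≠ 0; then v_{j-1} := N · v_j for j = 3, …, 2.

Pick v_3 = (1, 0, 0)ᵀ.
Then v_2 = N · v_3 = (2, 1, -1)ᵀ.
Then v_1 = N · v_2 = (-2, 0, -1)ᵀ.

Sanity check: (A − (5)·I) v_1 = (0, 0, 0)ᵀ = 0. ✓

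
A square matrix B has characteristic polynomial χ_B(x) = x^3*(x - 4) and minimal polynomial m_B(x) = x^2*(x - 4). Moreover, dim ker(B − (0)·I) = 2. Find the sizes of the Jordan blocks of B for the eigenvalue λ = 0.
Block sizes for λ = 0: [2, 1]

Step 1 — from the characteristic polynomial, algebraic multiplicity of λ = 0 is 3. From dim ker(B − (0)·I) = 2, there are exactly 2 Jordan blocks for λ = 0.
Step 2 — from the minimal polynomial, the factor (x − 0)^2 tells us the largest block for λ = 0 has size 2.
Step 3 — with total size 3, 2 blocks, and largest block 2, the block sizes (in nonincreasing order) are [2, 1].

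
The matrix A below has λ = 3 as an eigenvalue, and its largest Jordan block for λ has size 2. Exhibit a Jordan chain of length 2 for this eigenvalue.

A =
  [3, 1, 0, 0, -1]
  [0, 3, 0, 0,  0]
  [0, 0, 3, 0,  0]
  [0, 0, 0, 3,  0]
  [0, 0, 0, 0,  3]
A Jordan chain for λ = 3 of length 2:
v_1 = (1, 0, 0, 0, 0)ᵀ
v_2 = (0, 1, 0, 0, 0)ᵀ

Let N = A − (3)·I. We want v_2 with N^2 v_2 = 0 but N^1 v_2 ≠ 0; then v_{j-1} := N · v_j for j = 2, …, 2.

Pick v_2 = (0, 1, 0, 0, 0)ᵀ.
Then v_1 = N · v_2 = (1, 0, 0, 0, 0)ᵀ.

Sanity check: (A − (3)·I) v_1 = (0, 0, 0, 0, 0)ᵀ = 0. ✓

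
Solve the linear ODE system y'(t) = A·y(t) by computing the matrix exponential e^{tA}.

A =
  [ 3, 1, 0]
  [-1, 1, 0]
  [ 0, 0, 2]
e^{tA} =
  [t*exp(2*t) + exp(2*t), t*exp(2*t), 0]
  [-t*exp(2*t), -t*exp(2*t) + exp(2*t), 0]
  [0, 0, exp(2*t)]

Strategy: write A = P · J · P⁻¹ where J is a Jordan canonical form, so e^{tA} = P · e^{tJ} · P⁻¹, and e^{tJ} can be computed block-by-block.

A has Jordan form
J =
  [2, 1, 0]
  [0, 2, 0]
  [0, 0, 2]
(up to reordering of blocks).

Per-block formulas:
  For a 1×1 block at λ = 2: exp(t · [2]) = [e^(2t)].
  For a 2×2 Jordan block J_2(2): exp(t · J_2(2)) = e^(2t)·(I + t·N), where N is the 2×2 nilpotent shift.

After assembling e^{tJ} and conjugating by P, we get:

e^{tA} =
  [t*exp(2*t) + exp(2*t), t*exp(2*t), 0]
  [-t*exp(2*t), -t*exp(2*t) + exp(2*t), 0]
  [0, 0, exp(2*t)]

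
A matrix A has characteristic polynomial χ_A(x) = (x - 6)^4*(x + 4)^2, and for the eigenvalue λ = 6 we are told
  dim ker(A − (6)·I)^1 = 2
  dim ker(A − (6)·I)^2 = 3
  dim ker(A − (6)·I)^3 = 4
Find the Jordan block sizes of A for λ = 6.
Block sizes for λ = 6: [3, 1]

From the dimensions of kernels of powers, the number of Jordan blocks of size at least j is d_j − d_{j−1} where d_j = dim ker(N^j) (with d_0 = 0). Computing the differences gives [2, 1, 1].
The number of blocks of size exactly k is (#blocks of size ≥ k) − (#blocks of size ≥ k + 1), so the partition is: 1 block(s) of size 1, 1 block(s) of size 3.
In nonincreasing order the block sizes are [3, 1].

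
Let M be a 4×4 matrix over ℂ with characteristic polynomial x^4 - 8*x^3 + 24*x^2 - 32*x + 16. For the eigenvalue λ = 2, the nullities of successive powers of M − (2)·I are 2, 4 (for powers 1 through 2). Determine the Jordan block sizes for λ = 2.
Block sizes for λ = 2: [2, 2]

From the dimensions of kernels of powers, the number of Jordan blocks of size at least j is d_j − d_{j−1} where d_j = dim ker(N^j) (with d_0 = 0). Computing the differences gives [2, 2].
The number of blocks of size exactly k is (#blocks of size ≥ k) − (#blocks of size ≥ k + 1), so the partition is: 2 block(s) of size 2.
In nonincreasing order the block sizes are [2, 2].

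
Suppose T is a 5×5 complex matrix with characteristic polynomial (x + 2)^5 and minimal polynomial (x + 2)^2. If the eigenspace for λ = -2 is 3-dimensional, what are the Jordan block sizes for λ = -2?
Block sizes for λ = -2: [2, 2, 1]

Step 1 — from the characteristic polynomial, algebraic multiplicity of λ = -2 is 5. From dim ker(T − (-2)·I) = 3, there are exactly 3 Jordan blocks for λ = -2.
Step 2 — from the minimal polynomial, the factor (x + 2)^2 tells us the largest block for λ = -2 has size 2.
Step 3 — with total size 5, 3 blocks, and largest block 2, the block sizes (in nonincreasing order) are [2, 2, 1].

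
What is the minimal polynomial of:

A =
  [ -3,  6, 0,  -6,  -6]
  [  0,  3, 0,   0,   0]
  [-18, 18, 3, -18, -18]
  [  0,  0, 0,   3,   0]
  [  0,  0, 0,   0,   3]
x^2 - 9

The characteristic polynomial is χ_A(x) = (x - 3)^4*(x + 3), so the eigenvalues are known. The minimal polynomial is
  m_A(x) = Π_λ (x − λ)^{k_λ}
where k_λ is the size of the *largest* Jordan block for λ (equivalently, the smallest k with (A − λI)^k v = 0 for every generalised eigenvector v of λ).

  λ = -3: largest Jordan block has size 1, contributing (x + 3)
  λ = 3: largest Jordan block has size 1, contributing (x − 3)

So m_A(x) = (x - 3)*(x + 3) = x^2 - 9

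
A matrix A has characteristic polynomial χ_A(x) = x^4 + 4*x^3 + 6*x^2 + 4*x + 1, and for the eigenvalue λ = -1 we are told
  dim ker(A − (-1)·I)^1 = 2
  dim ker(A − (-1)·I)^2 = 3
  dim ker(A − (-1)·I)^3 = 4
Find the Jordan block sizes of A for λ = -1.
Block sizes for λ = -1: [3, 1]

From the dimensions of kernels of powers, the number of Jordan blocks of size at least j is d_j − d_{j−1} where d_j = dim ker(N^j) (with d_0 = 0). Computing the differences gives [2, 1, 1].
The number of blocks of size exactly k is (#blocks of size ≥ k) − (#blocks of size ≥ k + 1), so the partition is: 1 block(s) of size 1, 1 block(s) of size 3.
In nonincreasing order the block sizes are [3, 1].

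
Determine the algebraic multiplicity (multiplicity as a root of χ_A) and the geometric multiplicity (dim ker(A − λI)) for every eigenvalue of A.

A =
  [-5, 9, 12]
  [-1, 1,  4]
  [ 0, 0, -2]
λ = -2: alg = 3, geom = 2

Step 1 — factor the characteristic polynomial to read off the algebraic multiplicities:
  χ_A(x) = (x + 2)^3

Step 2 — compute geometric multiplicities via the rank-nullity identity g(λ) = n − rank(A − λI):
  rank(A − (-2)·I) = 1, so dim ker(A − (-2)·I) = n − 1 = 2

Summary:
  λ = -2: algebraic multiplicity = 3, geometric multiplicity = 2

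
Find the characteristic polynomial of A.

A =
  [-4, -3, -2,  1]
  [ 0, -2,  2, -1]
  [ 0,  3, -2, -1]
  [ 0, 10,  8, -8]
x^4 + 16*x^3 + 96*x^2 + 256*x + 256

Expanding det(x·I − A) (e.g. by cofactor expansion or by noting that A is similar to its Jordan form J, which has the same characteristic polynomial as A) gives
  χ_A(x) = x^4 + 16*x^3 + 96*x^2 + 256*x + 256
which factors as (x + 4)^4. The eigenvalues (with algebraic multiplicities) are λ = -4 with multiplicity 4.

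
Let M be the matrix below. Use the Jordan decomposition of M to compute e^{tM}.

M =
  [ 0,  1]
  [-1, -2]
e^{tM} =
  [t*exp(-t) + exp(-t), t*exp(-t)]
  [-t*exp(-t), -t*exp(-t) + exp(-t)]

Strategy: write M = P · J · P⁻¹ where J is a Jordan canonical form, so e^{tM} = P · e^{tJ} · P⁻¹, and e^{tJ} can be computed block-by-block.

M has Jordan form
J =
  [-1,  1]
  [ 0, -1]
(up to reordering of blocks).

Per-block formulas:
  For a 2×2 Jordan block J_2(-1): exp(t · J_2(-1)) = e^(-1t)·(I + t·N), where N is the 2×2 nilpotent shift.

After assembling e^{tJ} and conjugating by P, we get:

e^{tM} =
  [t*exp(-t) + exp(-t), t*exp(-t)]
  [-t*exp(-t), -t*exp(-t) + exp(-t)]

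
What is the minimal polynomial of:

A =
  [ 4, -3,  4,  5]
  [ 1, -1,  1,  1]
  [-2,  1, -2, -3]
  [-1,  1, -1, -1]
x^2

The characteristic polynomial is χ_A(x) = x^4, so the eigenvalues are known. The minimal polynomial is
  m_A(x) = Π_λ (x − λ)^{k_λ}
where k_λ is the size of the *largest* Jordan block for λ (equivalently, the smallest k with (A − λI)^k v = 0 for every generalised eigenvector v of λ).

  λ = 0: largest Jordan block has size 2, contributing (x − 0)^2

So m_A(x) = x^2 = x^2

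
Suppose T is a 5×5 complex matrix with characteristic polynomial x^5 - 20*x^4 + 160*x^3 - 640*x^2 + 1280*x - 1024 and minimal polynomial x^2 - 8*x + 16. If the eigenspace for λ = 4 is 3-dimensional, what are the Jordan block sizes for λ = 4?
Block sizes for λ = 4: [2, 2, 1]

Step 1 — from the characteristic polynomial, algebraic multiplicity of λ = 4 is 5. From dim ker(T − (4)·I) = 3, there are exactly 3 Jordan blocks for λ = 4.
Step 2 — from the minimal polynomial, the factor (x − 4)^2 tells us the largest block for λ = 4 has size 2.
Step 3 — with total size 5, 3 blocks, and largest block 2, the block sizes (in nonincreasing order) are [2, 2, 1].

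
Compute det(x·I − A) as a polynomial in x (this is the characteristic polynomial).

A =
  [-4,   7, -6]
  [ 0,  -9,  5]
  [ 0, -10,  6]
x^3 + 7*x^2 + 8*x - 16

Expanding det(x·I − A) (e.g. by cofactor expansion or by noting that A is similar to its Jordan form J, which has the same characteristic polynomial as A) gives
  χ_A(x) = x^3 + 7*x^2 + 8*x - 16
which factors as (x - 1)*(x + 4)^2. The eigenvalues (with algebraic multiplicities) are λ = -4 with multiplicity 2, λ = 1 with multiplicity 1.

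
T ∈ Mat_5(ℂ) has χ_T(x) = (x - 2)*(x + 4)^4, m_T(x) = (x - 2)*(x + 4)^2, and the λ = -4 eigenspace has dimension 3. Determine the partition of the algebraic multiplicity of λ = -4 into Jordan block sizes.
Block sizes for λ = -4: [2, 1, 1]

Step 1 — from the characteristic polynomial, algebraic multiplicity of λ = -4 is 4. From dim ker(T − (-4)·I) = 3, there are exactly 3 Jordan blocks for λ = -4.
Step 2 — from the minimal polynomial, the factor (x + 4)^2 tells us the largest block for λ = -4 has size 2.
Step 3 — with total size 4, 3 blocks, and largest block 2, the block sizes (in nonincreasing order) are [2, 1, 1].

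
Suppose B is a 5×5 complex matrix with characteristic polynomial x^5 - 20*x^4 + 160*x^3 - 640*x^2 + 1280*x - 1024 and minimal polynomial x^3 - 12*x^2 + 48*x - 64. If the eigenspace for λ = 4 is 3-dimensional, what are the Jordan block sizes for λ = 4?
Block sizes for λ = 4: [3, 1, 1]

Step 1 — from the characteristic polynomial, algebraic multiplicity of λ = 4 is 5. From dim ker(B − (4)·I) = 3, there are exactly 3 Jordan blocks for λ = 4.
Step 2 — from the minimal polynomial, the factor (x − 4)^3 tells us the largest block for λ = 4 has size 3.
Step 3 — with total size 5, 3 blocks, and largest block 3, the block sizes (in nonincreasing order) are [3, 1, 1].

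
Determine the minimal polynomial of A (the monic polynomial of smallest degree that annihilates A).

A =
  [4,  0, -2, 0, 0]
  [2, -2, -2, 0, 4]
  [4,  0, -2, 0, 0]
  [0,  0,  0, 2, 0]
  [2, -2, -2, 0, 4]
x^2 - 2*x

The characteristic polynomial is χ_A(x) = x^2*(x - 2)^3, so the eigenvalues are known. The minimal polynomial is
  m_A(x) = Π_λ (x − λ)^{k_λ}
where k_λ is the size of the *largest* Jordan block for λ (equivalently, the smallest k with (A − λI)^k v = 0 for every generalised eigenvector v of λ).

  λ = 0: largest Jordan block has size 1, contributing (x − 0)
  λ = 2: largest Jordan block has size 1, contributing (x − 2)

So m_A(x) = x*(x - 2) = x^2 - 2*x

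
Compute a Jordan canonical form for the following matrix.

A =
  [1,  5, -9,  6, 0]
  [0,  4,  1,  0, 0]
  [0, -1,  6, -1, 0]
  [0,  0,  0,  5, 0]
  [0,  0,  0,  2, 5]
J_1(1) ⊕ J_3(5) ⊕ J_1(5)

The characteristic polynomial is
  det(x·I − A) = x^5 - 21*x^4 + 170*x^3 - 650*x^2 + 1125*x - 625 = (x - 5)^4*(x - 1)

Eigenvalues and multiplicities (the geometric multiplicity of λ is n − rank(A − λI), which equals the number of Jordan blocks for λ):
  λ = 1: algebraic multiplicity = 1, geometric multiplicity = 1
  λ = 5: algebraic multiplicity = 4, geometric multiplicity = 2

Determining the block sizes for each eigenvalue:
  λ = 1: one block (gm = 1), so the single block has size am = 1 → block sizes [1]
  λ = 5: with am = 4 and gm = 2, the partition is not yet determined (e.g. several partitions of 4 into 2 parts exist). Let N = A − (5)·I. Computing rank(N^1) = 3, rank(N^2) = 2, rank(N^3) = 1; the number of blocks of size ≥ j is rank(N^{j−1}) − rank(N^j), giving [2, 1, 1]. So we have 1 block(s) of size 3, 1 block(s) of size 1 → block sizes [3, 1]

Assembling the blocks gives a Jordan form
J =
  [1, 0, 0, 0, 0]
  [0, 5, 1, 0, 0]
  [0, 0, 5, 1, 0]
  [0, 0, 0, 5, 0]
  [0, 0, 0, 0, 5]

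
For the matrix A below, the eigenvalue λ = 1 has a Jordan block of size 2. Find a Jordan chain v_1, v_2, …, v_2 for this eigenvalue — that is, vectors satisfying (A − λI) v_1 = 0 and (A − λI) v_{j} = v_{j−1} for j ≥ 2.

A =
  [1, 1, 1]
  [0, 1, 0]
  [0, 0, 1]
A Jordan chain for λ = 1 of length 2:
v_1 = (1, 0, 0)ᵀ
v_2 = (0, 1, 0)ᵀ

Let N = A − (1)·I. We want v_2 with N^2 v_2 = 0 but N^1 v_2 ≠ 0; then v_{j-1} := N · v_j for j = 2, …, 2.

Pick v_2 = (0, 1, 0)ᵀ.
Then v_1 = N · v_2 = (1, 0, 0)ᵀ.

Sanity check: (A − (1)·I) v_1 = (0, 0, 0)ᵀ = 0. ✓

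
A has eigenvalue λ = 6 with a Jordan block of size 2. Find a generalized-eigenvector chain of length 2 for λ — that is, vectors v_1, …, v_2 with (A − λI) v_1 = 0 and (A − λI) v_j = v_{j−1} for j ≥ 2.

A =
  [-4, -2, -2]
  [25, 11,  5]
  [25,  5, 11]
A Jordan chain for λ = 6 of length 2:
v_1 = (-10, 25, 25)ᵀ
v_2 = (1, 0, 0)ᵀ

Let N = A − (6)·I. We want v_2 with N^2 v_2 = 0 but N^1 v_2 ≠ 0; then v_{j-1} := N · v_j for j = 2, …, 2.

Pick v_2 = (1, 0, 0)ᵀ.
Then v_1 = N · v_2 = (-10, 25, 25)ᵀ.

Sanity check: (A − (6)·I) v_1 = (0, 0, 0)ᵀ = 0. ✓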